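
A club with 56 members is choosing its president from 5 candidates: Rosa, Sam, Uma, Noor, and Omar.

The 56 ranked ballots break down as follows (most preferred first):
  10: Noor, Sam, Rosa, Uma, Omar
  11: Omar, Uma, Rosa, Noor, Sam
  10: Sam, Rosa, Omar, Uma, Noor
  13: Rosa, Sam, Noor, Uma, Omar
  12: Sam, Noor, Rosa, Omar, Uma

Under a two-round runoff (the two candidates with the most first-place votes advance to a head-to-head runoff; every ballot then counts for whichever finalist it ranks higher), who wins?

Sam

Round 1 first-place votes: Rosa 13, Sam 22, Uma 0, Noor 10, Omar 11. Sam and Rosa advance.
Runoff: Sam is ranked above Rosa on 32 ballots, Rosa above Sam on 24.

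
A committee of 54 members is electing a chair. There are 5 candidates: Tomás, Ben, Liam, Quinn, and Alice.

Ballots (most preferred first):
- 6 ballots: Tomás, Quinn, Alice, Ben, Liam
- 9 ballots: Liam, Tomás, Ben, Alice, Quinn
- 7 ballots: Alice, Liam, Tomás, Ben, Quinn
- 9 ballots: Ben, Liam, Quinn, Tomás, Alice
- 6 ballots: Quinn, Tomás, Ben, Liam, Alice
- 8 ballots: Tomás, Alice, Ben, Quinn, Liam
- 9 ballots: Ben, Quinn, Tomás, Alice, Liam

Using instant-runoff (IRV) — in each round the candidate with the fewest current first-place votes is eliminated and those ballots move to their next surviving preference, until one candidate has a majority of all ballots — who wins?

Tomás

Round 1: Tomás 14, Ben 18, Liam 9, Quinn 6, Alice 7. Quinn eliminated.
Round 2: Tomás 20, Ben 18, Liam 9, Alice 7. Alice eliminated.
Round 3: Tomás 20, Ben 18, Liam 16. Liam eliminated.
Round 4: Tomás 36, Ben 18. Tomás has a majority (≥28).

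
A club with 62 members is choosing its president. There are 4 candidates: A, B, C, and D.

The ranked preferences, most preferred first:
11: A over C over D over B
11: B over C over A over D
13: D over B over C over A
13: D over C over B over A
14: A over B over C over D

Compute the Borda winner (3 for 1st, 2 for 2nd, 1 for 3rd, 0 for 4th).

B

A: 11×3 + 11×1 + 13×0 + 13×0 + 14×3 = 86
B: 11×0 + 11×3 + 13×2 + 13×1 + 14×2 = 100
C: 11×2 + 11×2 + 13×1 + 13×2 + 14×1 = 97
D: 11×1 + 11×0 + 13×3 + 13×3 + 14×0 = 89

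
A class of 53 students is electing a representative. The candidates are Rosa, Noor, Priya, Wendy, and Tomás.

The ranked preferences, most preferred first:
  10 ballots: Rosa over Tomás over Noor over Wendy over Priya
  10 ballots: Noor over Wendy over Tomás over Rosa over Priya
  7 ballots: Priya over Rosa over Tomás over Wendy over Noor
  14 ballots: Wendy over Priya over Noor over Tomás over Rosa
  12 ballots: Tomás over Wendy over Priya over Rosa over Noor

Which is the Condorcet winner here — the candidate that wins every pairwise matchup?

Tomás

Tomás vs Rosa: 36–17
Tomás vs Noor: 29–24
Tomás vs Priya: 32–21
Tomás vs Wendy: 29–24
Tomás beats every other candidate.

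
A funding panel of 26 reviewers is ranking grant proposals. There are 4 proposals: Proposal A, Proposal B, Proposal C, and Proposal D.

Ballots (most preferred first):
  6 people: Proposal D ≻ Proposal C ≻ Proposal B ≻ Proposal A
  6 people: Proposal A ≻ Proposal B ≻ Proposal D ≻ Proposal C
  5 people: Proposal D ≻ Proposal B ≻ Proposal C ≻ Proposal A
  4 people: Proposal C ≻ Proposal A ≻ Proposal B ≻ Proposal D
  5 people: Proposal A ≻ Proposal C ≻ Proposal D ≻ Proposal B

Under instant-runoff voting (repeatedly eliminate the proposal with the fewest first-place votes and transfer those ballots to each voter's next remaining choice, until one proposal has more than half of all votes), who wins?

Round 1: Proposal A 11, Proposal B 0, Proposal C 4, Proposal D 11. Proposal B eliminated.
Round 2: Proposal A 11, Proposal C 4, Proposal D 11. Proposal C eliminated.
Round 3: Proposal A 15, Proposal D 11. Proposal A has a majority (≥14).

Proposal A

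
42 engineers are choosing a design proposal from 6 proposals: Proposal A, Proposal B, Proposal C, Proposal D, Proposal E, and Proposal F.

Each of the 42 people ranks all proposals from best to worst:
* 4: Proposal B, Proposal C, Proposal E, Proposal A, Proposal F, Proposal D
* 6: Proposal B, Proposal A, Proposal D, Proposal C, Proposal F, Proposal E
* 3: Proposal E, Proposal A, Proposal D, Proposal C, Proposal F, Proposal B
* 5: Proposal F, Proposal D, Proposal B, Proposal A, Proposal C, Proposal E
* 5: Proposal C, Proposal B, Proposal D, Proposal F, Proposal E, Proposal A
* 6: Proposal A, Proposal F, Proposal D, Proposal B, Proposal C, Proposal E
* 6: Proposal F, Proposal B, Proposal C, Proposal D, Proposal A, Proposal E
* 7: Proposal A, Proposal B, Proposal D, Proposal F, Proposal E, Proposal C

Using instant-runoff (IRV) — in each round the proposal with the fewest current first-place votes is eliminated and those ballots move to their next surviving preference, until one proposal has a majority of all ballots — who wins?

Proposal B

Round 1: Proposal A 13, Proposal B 10, Proposal C 5, Proposal D 0, Proposal E 3, Proposal F 11. Proposal D eliminated.
Round 2: Proposal A 13, Proposal B 10, Proposal C 5, Proposal E 3, Proposal F 11. Proposal E eliminated.
Round 3: Proposal A 16, Proposal B 10, Proposal C 5, Proposal F 11. Proposal C eliminated.
Round 4: Proposal A 16, Proposal B 15, Proposal F 11. Proposal F eliminated.
Round 5: Proposal A 16, Proposal B 26. Proposal B has a majority (≥22).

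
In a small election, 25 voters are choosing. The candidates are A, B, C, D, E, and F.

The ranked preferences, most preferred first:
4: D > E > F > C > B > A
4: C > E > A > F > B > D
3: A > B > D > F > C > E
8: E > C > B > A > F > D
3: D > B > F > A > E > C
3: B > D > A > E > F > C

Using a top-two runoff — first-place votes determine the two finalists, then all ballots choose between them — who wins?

Round 1 first-place votes: A 3, B 3, C 4, D 7, E 8, F 0. E and D advance.
Runoff: E is ranked above D on 12 ballots, D above E on 13.

D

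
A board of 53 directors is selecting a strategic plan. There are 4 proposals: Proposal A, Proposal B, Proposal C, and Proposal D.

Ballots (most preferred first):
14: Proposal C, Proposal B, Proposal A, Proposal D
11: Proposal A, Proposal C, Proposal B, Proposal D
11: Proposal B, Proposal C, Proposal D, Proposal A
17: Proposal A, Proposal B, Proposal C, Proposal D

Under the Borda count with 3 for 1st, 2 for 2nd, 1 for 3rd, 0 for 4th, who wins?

Proposal A: 14×1 + 11×3 + 11×0 + 17×3 = 98
Proposal B: 14×2 + 11×1 + 11×3 + 17×2 = 106
Proposal C: 14×3 + 11×2 + 11×2 + 17×1 = 103
Proposal D: 14×0 + 11×0 + 11×1 + 17×0 = 11

Proposal B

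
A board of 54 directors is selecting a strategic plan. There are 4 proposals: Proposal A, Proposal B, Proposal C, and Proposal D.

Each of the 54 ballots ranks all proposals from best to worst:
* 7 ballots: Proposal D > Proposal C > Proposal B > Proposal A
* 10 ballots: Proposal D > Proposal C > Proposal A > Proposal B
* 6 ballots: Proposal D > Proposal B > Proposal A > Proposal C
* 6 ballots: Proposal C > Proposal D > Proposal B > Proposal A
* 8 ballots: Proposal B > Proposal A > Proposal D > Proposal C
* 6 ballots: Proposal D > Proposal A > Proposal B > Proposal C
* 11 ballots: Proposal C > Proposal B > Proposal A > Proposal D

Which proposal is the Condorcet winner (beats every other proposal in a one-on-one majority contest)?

Proposal D

Proposal D vs Proposal A: 35–19
Proposal D vs Proposal B: 35–19
Proposal D vs Proposal C: 37–17
Proposal D beats every other proposal.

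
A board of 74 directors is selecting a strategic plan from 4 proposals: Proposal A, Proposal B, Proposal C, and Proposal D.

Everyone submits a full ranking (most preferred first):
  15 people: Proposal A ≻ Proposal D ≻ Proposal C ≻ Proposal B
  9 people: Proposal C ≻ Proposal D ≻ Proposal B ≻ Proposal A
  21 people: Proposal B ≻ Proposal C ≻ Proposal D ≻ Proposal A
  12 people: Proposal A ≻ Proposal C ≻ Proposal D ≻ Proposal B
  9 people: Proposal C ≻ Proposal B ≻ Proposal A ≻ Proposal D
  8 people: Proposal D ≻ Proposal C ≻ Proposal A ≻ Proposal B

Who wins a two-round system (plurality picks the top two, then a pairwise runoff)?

Round 1 first-place votes: Proposal A 27, Proposal B 21, Proposal C 18, Proposal D 8. Proposal A and Proposal B advance.
Runoff: Proposal A is ranked above Proposal B on 35 ballots, Proposal B above Proposal A on 39.

Proposal B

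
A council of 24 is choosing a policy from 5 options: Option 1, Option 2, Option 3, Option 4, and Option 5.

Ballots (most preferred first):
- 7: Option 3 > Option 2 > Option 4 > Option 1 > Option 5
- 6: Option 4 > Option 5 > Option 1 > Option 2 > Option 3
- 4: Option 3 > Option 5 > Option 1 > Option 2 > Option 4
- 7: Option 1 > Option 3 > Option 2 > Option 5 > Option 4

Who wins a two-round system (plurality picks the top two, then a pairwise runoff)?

Round 1 first-place votes: Option 1 7, Option 2 0, Option 3 11, Option 4 6, Option 5 0. Option 3 and Option 1 advance.
Runoff: Option 3 is ranked above Option 1 on 11 ballots, Option 1 above Option 3 on 13.

Option 1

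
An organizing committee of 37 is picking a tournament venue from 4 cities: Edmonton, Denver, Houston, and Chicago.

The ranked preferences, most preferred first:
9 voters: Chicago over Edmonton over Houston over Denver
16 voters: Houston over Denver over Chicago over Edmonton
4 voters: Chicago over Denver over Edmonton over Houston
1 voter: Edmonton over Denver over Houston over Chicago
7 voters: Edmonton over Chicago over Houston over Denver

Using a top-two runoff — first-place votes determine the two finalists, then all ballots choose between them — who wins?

Round 1 first-place votes: Edmonton 8, Denver 0, Houston 16, Chicago 13. Houston and Chicago advance.
Runoff: Houston is ranked above Chicago on 17 ballots, Chicago above Houston on 20.

Chicago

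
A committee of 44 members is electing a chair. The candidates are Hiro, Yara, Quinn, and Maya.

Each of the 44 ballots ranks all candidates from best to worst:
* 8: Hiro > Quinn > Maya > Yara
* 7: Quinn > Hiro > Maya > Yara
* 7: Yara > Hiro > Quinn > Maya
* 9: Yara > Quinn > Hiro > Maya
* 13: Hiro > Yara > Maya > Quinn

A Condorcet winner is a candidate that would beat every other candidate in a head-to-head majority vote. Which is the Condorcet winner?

Hiro

Hiro vs Yara: 28–16
Hiro vs Quinn: 28–16
Hiro vs Maya: 44–0
Hiro beats every other candidate.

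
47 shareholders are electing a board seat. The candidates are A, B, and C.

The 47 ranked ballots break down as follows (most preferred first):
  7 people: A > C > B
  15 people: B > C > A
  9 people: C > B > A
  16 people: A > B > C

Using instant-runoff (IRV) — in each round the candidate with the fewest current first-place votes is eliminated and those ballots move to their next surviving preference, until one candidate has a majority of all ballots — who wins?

Round 1: A 23, B 15, C 9. C eliminated.
Round 2: A 23, B 24. B has a majority (≥24).

B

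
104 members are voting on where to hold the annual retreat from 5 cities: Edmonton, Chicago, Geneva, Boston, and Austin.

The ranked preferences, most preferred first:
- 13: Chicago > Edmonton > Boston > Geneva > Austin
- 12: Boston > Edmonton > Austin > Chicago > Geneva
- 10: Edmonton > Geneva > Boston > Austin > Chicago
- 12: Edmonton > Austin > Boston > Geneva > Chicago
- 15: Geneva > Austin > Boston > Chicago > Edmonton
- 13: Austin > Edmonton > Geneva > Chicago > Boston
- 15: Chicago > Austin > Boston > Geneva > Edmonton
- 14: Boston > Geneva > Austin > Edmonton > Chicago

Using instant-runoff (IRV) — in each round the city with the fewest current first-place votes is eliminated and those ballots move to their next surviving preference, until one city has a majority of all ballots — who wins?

Round 1: Edmonton 22, Chicago 28, Geneva 15, Boston 26, Austin 13. Austin eliminated.
Round 2: Edmonton 35, Chicago 28, Geneva 15, Boston 26. Geneva eliminated.
Round 3: Edmonton 35, Chicago 28, Boston 41. Chicago eliminated.
Round 4: Edmonton 48, Boston 56. Boston has a majority (≥53).

Boston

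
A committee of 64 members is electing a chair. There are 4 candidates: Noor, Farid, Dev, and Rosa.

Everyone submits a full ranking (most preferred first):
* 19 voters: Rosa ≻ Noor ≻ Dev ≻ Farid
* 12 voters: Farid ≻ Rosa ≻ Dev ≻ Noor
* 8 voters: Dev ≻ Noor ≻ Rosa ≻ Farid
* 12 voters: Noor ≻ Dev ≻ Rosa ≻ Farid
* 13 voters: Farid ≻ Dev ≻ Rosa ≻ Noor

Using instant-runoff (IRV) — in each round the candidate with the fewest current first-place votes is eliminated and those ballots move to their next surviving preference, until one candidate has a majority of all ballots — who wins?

Round 1: Noor 12, Farid 25, Dev 8, Rosa 19. Dev eliminated.
Round 2: Noor 20, Farid 25, Rosa 19. Rosa eliminated.
Round 3: Noor 39, Farid 25. Noor has a majority (≥33).

Noor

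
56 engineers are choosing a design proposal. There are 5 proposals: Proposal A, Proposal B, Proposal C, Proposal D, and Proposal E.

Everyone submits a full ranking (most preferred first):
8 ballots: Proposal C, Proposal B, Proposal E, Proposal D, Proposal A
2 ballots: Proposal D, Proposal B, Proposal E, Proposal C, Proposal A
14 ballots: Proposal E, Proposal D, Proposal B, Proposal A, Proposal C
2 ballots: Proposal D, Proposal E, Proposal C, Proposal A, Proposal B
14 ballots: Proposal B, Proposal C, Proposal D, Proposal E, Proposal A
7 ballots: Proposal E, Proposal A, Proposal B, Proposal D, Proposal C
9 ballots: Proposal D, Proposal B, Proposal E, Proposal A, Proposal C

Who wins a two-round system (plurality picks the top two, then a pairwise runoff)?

Proposal B

Round 1 first-place votes: Proposal A 0, Proposal B 14, Proposal C 8, Proposal D 13, Proposal E 21. Proposal E and Proposal B advance.
Runoff: Proposal E is ranked above Proposal B on 23 ballots, Proposal B above Proposal E on 33.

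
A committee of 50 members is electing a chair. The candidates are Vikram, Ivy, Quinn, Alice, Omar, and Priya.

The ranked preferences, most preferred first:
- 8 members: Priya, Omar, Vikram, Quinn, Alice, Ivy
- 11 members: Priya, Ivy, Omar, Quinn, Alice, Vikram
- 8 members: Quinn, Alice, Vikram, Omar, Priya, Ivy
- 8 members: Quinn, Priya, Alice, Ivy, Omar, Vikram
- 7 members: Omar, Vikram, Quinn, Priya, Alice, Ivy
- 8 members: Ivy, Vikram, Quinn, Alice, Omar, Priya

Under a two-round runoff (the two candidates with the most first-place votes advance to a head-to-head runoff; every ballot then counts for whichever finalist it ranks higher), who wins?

Round 1 first-place votes: Vikram 0, Ivy 8, Quinn 16, Alice 0, Omar 7, Priya 19. Priya and Quinn advance.
Runoff: Priya is ranked above Quinn on 19 ballots, Quinn above Priya on 31.

Quinn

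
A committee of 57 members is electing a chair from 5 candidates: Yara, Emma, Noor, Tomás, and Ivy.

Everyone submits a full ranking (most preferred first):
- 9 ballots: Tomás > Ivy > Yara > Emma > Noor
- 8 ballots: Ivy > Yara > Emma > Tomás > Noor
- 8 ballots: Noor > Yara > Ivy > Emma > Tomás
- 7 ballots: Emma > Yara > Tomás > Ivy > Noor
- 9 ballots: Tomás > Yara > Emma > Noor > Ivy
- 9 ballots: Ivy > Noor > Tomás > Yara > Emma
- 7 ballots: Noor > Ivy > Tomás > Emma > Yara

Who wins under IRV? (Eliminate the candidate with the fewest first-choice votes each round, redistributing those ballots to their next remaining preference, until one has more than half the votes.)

Ivy

Round 1: Yara 0, Emma 7, Noor 15, Tomás 18, Ivy 17. Yara eliminated.
Round 2: Emma 7, Noor 15, Tomás 18, Ivy 17. Emma eliminated.
Round 3: Noor 15, Tomás 25, Ivy 17. Noor eliminated.
Round 4: Tomás 25, Ivy 32. Ivy has a majority (≥29).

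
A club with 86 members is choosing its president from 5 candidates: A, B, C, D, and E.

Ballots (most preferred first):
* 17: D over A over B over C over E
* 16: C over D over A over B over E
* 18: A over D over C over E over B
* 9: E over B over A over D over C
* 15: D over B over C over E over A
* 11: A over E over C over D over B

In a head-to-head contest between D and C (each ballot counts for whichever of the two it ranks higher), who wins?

D

D is ranked above C on 59 ballots; C above D on 27.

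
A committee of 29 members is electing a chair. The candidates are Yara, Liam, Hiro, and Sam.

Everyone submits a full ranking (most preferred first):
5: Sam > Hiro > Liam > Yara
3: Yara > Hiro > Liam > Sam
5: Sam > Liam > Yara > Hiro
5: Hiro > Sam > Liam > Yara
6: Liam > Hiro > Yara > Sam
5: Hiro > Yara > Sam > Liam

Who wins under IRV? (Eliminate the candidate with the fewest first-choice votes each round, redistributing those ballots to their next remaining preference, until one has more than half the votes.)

Round 1: Yara 3, Liam 6, Hiro 10, Sam 10. Yara eliminated.
Round 2: Liam 6, Hiro 13, Sam 10. Liam eliminated.
Round 3: Hiro 19, Sam 10. Hiro has a majority (≥15).

Hiro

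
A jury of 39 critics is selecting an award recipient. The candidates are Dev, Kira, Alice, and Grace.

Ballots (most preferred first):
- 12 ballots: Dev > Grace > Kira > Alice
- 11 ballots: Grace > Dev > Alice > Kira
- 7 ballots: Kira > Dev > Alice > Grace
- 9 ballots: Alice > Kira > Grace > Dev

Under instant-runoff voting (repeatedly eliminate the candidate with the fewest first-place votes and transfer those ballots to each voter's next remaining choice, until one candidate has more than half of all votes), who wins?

Round 1: Dev 12, Kira 7, Alice 9, Grace 11. Kira eliminated.
Round 2: Dev 19, Alice 9, Grace 11. Alice eliminated.
Round 3: Dev 19, Grace 20. Grace has a majority (≥20).

Grace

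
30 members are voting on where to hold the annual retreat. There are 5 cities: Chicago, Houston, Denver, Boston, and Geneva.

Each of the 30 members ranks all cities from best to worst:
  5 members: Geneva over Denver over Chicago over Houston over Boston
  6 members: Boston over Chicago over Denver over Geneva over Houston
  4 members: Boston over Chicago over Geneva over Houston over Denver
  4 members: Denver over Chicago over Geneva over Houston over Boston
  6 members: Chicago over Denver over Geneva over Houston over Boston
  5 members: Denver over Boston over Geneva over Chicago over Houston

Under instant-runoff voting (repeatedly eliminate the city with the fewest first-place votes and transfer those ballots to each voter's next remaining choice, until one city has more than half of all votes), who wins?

Denver

Round 1: Chicago 6, Houston 0, Denver 9, Boston 10, Geneva 5. Houston eliminated.
Round 2: Chicago 6, Denver 9, Boston 10, Geneva 5. Geneva eliminated.
Round 3: Chicago 6, Denver 14, Boston 10. Chicago eliminated.
Round 4: Denver 20, Boston 10. Denver has a majority (≥16).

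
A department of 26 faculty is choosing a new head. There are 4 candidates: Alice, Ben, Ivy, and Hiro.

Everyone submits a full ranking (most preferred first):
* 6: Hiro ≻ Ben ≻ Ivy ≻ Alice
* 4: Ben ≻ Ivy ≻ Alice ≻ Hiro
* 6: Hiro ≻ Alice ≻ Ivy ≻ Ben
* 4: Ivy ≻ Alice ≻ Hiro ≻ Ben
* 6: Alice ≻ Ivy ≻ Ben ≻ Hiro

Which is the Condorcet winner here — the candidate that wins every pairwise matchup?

Ivy

Ivy vs Alice: 14–12
Ivy vs Ben: 16–10
Ivy vs Hiro: 14–12
Ivy beats every other candidate.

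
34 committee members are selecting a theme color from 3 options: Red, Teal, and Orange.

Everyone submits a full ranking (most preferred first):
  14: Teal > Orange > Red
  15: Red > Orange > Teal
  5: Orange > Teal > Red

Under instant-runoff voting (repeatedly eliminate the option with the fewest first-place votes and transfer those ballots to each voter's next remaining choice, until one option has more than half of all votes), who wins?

Round 1: Red 15, Teal 14, Orange 5. Orange eliminated.
Round 2: Red 15, Teal 19. Teal has a majority (≥18).

Teal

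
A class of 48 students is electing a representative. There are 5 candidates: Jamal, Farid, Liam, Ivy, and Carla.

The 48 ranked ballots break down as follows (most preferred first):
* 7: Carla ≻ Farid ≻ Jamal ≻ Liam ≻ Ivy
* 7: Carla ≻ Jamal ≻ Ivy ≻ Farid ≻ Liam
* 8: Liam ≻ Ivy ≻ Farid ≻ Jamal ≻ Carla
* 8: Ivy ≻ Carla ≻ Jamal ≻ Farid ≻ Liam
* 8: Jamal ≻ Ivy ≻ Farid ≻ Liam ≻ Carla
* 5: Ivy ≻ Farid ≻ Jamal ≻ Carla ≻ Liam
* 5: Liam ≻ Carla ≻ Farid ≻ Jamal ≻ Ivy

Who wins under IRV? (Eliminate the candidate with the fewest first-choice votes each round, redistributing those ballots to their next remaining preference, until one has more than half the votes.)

Round 1: Jamal 8, Farid 0, Liam 13, Ivy 13, Carla 14. Farid eliminated.
Round 2: Jamal 8, Liam 13, Ivy 13, Carla 14. Jamal eliminated.
Round 3: Liam 13, Ivy 21, Carla 14. Liam eliminated.
Round 4: Ivy 29, Carla 19. Ivy has a majority (≥25).

Ivy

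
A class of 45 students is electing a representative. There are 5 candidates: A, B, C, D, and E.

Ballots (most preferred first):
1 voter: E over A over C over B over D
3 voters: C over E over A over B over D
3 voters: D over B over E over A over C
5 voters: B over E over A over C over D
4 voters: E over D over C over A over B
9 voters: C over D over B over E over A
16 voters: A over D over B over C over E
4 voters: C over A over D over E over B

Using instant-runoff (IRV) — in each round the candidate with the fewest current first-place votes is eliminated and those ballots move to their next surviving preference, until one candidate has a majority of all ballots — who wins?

Round 1: A 16, B 5, C 16, D 3, E 5. D eliminated.
Round 2: A 16, B 8, C 16, E 5. E eliminated.
Round 3: A 17, B 8, C 20. B eliminated.
Round 4: A 25, C 20. A has a majority (≥23).

A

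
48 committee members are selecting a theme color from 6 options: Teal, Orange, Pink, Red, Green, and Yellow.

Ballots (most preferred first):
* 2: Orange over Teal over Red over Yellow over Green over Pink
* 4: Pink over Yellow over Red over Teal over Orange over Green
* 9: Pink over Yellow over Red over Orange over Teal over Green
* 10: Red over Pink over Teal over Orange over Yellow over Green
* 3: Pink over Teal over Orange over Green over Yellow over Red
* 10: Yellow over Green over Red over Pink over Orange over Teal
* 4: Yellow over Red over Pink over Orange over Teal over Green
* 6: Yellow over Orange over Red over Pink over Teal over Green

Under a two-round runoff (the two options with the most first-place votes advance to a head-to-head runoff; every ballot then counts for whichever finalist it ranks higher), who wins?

Round 1 first-place votes: Teal 0, Orange 2, Pink 16, Red 10, Green 0, Yellow 20. Yellow and Pink advance.
Runoff: Yellow is ranked above Pink on 22 ballots, Pink above Yellow on 26.

Pink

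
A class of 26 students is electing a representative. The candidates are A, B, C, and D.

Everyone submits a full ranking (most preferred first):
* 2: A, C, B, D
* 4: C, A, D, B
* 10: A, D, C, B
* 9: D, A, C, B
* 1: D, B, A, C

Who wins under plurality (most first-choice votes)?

A

First-place votes: A 12, B 0, C 4, D 10.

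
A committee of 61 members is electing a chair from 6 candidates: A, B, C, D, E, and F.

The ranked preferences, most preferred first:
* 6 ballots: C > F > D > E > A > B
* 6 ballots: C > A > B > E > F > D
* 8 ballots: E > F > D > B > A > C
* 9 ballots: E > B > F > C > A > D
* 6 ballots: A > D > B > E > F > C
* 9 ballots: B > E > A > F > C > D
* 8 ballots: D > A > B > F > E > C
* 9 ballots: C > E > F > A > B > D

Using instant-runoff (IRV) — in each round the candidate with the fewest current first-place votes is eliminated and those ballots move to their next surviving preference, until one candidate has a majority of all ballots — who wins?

E

Round 1: A 6, B 9, C 21, D 8, E 17, F 0. F eliminated.
Round 2: A 6, B 9, C 21, D 8, E 17. A eliminated.
Round 3: B 9, C 21, D 14, E 17. B eliminated.
Round 4: C 21, D 14, E 26. D eliminated.
Round 5: C 21, E 40. E has a majority (≥31).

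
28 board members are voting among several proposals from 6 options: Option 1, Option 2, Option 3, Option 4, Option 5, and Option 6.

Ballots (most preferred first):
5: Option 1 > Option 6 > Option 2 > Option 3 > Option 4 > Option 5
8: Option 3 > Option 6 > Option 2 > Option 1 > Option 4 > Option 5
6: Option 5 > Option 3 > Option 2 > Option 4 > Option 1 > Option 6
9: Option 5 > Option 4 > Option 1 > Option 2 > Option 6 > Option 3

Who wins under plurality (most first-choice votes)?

Option 5

First-place votes: Option 1 5, Option 2 0, Option 3 8, Option 4 0, Option 5 15, Option 6 0.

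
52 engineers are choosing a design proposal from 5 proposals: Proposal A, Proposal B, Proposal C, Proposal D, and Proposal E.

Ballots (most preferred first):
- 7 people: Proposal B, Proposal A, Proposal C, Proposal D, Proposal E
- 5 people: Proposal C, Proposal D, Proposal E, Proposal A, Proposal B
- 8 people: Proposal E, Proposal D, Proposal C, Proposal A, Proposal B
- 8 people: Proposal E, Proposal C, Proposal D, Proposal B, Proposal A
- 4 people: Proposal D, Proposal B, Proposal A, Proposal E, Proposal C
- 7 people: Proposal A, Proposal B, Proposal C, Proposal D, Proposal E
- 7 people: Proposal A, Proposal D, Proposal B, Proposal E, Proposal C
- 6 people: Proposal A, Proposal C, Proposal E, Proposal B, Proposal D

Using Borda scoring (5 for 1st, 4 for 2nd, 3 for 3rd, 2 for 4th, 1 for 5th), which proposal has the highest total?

Proposal A: 7×4 + 5×2 + 8×2 + 8×1 + 4×3 + 7×5 + 7×5 + 6×5 = 174
Proposal B: 7×5 + 5×1 + 8×1 + 8×2 + 4×4 + 7×4 + 7×3 + 6×2 = 141
Proposal C: 7×3 + 5×5 + 8×3 + 8×4 + 4×1 + 7×3 + 7×1 + 6×4 = 158
Proposal D: 7×2 + 5×4 + 8×4 + 8×3 + 4×5 + 7×2 + 7×4 + 6×1 = 158
Proposal E: 7×1 + 5×3 + 8×5 + 8×5 + 4×2 + 7×1 + 7×2 + 6×3 = 149

Proposal A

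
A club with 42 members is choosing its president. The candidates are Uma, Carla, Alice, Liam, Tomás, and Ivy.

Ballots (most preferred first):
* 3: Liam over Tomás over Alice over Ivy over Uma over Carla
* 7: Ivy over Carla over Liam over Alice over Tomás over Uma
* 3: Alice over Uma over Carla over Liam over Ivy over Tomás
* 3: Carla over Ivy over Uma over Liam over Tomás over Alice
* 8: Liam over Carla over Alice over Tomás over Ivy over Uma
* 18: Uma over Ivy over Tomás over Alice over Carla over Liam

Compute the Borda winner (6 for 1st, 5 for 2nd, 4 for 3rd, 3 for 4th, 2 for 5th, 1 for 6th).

Uma: 3×2 + 7×1 + 3×5 + 3×4 + 8×1 + 18×6 = 156
Carla: 3×1 + 7×5 + 3×4 + 3×6 + 8×5 + 18×2 = 144
Alice: 3×4 + 7×3 + 3×6 + 3×1 + 8×4 + 18×3 = 140
Liam: 3×6 + 7×4 + 3×3 + 3×3 + 8×6 + 18×1 = 130
Tomás: 3×5 + 7×2 + 3×1 + 3×2 + 8×3 + 18×4 = 134
Ivy: 3×3 + 7×6 + 3×2 + 3×5 + 8×2 + 18×5 = 178

Ivy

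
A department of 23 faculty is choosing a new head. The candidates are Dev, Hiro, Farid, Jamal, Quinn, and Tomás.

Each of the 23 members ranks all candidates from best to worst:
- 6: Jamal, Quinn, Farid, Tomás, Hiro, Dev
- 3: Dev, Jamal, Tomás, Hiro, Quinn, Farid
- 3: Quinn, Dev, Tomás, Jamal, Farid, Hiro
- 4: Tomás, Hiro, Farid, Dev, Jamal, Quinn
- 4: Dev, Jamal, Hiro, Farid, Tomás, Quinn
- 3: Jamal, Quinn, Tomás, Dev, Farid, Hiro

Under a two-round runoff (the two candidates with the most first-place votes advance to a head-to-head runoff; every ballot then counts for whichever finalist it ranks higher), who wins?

Dev

Round 1 first-place votes: Dev 7, Hiro 0, Farid 0, Jamal 9, Quinn 3, Tomás 4. Jamal and Dev advance.
Runoff: Jamal is ranked above Dev on 9 ballots, Dev above Jamal on 14.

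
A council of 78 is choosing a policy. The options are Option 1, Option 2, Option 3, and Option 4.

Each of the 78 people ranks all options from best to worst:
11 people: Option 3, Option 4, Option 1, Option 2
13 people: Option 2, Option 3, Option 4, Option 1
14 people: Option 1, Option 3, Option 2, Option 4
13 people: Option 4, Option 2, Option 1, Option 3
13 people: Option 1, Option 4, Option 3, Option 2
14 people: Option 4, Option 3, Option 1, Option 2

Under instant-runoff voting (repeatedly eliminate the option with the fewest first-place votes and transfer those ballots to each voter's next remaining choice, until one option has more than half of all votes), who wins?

Round 1: Option 1 27, Option 2 13, Option 3 11, Option 4 27. Option 3 eliminated.
Round 2: Option 1 27, Option 2 13, Option 4 38. Option 2 eliminated.
Round 3: Option 1 27, Option 4 51. Option 4 has a majority (≥40).

Option 4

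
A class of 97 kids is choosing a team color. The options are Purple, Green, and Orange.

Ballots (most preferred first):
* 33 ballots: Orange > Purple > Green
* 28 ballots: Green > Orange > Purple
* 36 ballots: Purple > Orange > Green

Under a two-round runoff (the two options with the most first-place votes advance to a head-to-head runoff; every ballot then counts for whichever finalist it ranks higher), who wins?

Round 1 first-place votes: Purple 36, Green 28, Orange 33. Purple and Orange advance.
Runoff: Purple is ranked above Orange on 36 ballots, Orange above Purple on 61.

Orange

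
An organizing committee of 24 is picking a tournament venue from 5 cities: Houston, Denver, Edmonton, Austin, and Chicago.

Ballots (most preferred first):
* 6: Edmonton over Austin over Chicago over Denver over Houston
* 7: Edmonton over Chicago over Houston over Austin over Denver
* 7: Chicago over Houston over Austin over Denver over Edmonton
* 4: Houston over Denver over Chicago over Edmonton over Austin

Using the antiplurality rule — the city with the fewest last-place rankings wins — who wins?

Last-place votes: Houston 6, Denver 7, Edmonton 7, Austin 4, Chicago 0.

Chicago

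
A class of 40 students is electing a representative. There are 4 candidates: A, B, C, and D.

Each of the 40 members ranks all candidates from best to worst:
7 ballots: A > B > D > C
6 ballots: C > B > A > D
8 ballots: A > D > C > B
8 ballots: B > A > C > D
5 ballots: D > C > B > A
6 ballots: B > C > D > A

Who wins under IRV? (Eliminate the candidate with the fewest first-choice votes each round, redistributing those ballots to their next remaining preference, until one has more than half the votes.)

B

Round 1: A 15, B 14, C 6, D 5. D eliminated.
Round 2: A 15, B 14, C 11. C eliminated.
Round 3: A 15, B 25. B has a majority (≥21).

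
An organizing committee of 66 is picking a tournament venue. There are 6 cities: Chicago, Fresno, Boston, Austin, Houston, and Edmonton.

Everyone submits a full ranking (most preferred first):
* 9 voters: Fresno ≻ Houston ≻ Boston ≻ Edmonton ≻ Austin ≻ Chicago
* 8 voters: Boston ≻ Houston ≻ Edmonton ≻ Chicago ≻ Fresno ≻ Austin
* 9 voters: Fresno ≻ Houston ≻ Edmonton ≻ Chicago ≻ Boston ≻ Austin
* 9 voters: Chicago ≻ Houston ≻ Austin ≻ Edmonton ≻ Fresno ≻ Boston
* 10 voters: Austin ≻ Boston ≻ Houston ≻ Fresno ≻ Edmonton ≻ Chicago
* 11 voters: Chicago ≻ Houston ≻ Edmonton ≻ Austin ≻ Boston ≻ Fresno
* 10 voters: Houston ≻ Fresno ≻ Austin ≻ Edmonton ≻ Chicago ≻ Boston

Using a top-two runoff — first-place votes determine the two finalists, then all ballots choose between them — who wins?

Fresno

Round 1 first-place votes: Chicago 20, Fresno 18, Boston 8, Austin 10, Houston 10, Edmonton 0. Chicago and Fresno advance.
Runoff: Chicago is ranked above Fresno on 28 ballots, Fresno above Chicago on 38.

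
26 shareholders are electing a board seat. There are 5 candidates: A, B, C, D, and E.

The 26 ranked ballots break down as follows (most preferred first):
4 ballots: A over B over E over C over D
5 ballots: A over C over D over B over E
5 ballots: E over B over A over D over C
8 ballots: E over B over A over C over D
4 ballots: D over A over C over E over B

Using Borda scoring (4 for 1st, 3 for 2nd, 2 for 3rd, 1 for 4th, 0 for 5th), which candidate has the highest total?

A

A: 4×4 + 5×4 + 5×2 + 8×2 + 4×3 = 74
B: 4×3 + 5×1 + 5×3 + 8×3 + 4×0 = 56
C: 4×1 + 5×3 + 5×0 + 8×1 + 4×2 = 35
D: 4×0 + 5×2 + 5×1 + 8×0 + 4×4 = 31
E: 4×2 + 5×0 + 5×4 + 8×4 + 4×1 = 64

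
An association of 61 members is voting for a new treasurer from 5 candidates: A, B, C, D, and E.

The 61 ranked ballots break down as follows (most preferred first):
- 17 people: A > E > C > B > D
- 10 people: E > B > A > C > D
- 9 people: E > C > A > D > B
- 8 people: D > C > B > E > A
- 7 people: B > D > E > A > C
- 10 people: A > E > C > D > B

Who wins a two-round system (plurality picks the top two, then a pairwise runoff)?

Round 1 first-place votes: A 27, B 7, C 0, D 8, E 19. A and E advance.
Runoff: A is ranked above E on 27 ballots, E above A on 34.

E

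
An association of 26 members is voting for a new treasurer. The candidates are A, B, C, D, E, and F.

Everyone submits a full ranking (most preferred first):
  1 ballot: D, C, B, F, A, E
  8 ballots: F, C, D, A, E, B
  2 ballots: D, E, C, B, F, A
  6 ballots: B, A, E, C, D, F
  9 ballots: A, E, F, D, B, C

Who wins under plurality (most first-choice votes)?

A

First-place votes: A 9, B 6, C 0, D 3, E 0, F 8.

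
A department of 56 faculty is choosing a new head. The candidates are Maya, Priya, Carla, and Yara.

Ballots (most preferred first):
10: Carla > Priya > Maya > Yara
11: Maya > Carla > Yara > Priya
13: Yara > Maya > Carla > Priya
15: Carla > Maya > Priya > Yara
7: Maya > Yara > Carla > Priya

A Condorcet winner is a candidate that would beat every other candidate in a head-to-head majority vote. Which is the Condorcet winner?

Maya

Maya vs Priya: 46–10
Maya vs Carla: 31–25
Maya vs Yara: 43–13
Maya beats every other candidate.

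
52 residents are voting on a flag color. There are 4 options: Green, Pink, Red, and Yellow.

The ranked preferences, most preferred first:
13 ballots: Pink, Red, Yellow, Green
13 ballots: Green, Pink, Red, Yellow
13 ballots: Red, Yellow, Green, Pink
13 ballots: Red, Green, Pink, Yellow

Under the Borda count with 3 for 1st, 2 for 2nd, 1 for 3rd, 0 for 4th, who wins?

Red

Green: 13×0 + 13×3 + 13×1 + 13×2 = 78
Pink: 13×3 + 13×2 + 13×0 + 13×1 = 78
Red: 13×2 + 13×1 + 13×3 + 13×3 = 117
Yellow: 13×1 + 13×0 + 13×2 + 13×0 = 39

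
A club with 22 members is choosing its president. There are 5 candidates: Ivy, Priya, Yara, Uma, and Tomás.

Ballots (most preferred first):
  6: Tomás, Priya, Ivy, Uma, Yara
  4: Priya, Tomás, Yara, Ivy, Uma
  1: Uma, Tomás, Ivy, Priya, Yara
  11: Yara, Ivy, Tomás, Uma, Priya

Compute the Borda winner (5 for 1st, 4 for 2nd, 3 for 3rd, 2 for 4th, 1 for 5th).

Tomás

Ivy: 6×3 + 4×2 + 1×3 + 11×4 = 73
Priya: 6×4 + 4×5 + 1×2 + 11×1 = 57
Yara: 6×1 + 4×3 + 1×1 + 11×5 = 74
Uma: 6×2 + 4×1 + 1×5 + 11×2 = 43
Tomás: 6×5 + 4×4 + 1×4 + 11×3 = 83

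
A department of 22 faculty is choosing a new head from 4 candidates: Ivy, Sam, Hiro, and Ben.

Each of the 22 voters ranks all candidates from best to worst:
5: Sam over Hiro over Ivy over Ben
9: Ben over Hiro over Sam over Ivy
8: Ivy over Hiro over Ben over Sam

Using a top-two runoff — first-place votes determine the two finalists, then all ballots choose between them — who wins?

Ivy

Round 1 first-place votes: Ivy 8, Sam 5, Hiro 0, Ben 9. Ben and Ivy advance.
Runoff: Ben is ranked above Ivy on 9 ballots, Ivy above Ben on 13.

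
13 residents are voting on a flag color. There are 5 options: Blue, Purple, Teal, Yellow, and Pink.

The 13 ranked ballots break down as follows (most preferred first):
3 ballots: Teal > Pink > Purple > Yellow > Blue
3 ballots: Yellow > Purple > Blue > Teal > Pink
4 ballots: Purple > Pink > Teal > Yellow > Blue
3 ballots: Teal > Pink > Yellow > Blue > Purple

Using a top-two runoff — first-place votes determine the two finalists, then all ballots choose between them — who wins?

Purple

Round 1 first-place votes: Blue 0, Purple 4, Teal 6, Yellow 3, Pink 0. Teal and Purple advance.
Runoff: Teal is ranked above Purple on 6 ballots, Purple above Teal on 7.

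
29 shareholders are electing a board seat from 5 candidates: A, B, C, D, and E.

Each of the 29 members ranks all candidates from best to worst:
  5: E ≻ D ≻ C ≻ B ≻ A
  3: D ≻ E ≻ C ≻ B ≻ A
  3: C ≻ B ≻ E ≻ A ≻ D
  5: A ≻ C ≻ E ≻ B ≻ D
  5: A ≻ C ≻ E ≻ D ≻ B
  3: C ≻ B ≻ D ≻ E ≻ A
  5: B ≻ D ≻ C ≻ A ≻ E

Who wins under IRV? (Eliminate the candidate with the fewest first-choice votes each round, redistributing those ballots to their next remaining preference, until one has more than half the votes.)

Round 1: A 10, B 5, C 6, D 3, E 5. D eliminated.
Round 2: A 10, B 5, C 6, E 8. B eliminated.
Round 3: A 10, C 11, E 8. E eliminated.
Round 4: A 10, C 19. C has a majority (≥15).

C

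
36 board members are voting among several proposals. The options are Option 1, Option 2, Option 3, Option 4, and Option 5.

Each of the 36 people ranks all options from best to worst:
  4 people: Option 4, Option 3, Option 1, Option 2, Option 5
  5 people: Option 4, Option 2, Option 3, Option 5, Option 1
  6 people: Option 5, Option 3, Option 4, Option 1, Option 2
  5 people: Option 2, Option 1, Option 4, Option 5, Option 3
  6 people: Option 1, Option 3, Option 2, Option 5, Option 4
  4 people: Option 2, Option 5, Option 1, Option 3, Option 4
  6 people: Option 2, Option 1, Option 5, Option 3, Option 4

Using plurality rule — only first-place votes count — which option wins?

Option 2

First-place votes: Option 1 6, Option 2 15, Option 3 0, Option 4 9, Option 5 6.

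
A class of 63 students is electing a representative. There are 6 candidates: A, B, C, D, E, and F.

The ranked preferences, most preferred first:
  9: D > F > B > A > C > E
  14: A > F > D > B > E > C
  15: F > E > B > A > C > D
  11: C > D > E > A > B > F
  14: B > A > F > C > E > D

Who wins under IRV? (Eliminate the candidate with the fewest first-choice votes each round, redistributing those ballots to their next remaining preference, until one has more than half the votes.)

A

Round 1: A 14, B 14, C 11, D 9, E 0, F 15. E eliminated.
Round 2: A 14, B 14, C 11, D 9, F 15. D eliminated.
Round 3: A 14, B 14, C 11, F 24. C eliminated.
Round 4: A 25, B 14, F 24. B eliminated.
Round 5: A 39, F 24. A has a majority (≥32).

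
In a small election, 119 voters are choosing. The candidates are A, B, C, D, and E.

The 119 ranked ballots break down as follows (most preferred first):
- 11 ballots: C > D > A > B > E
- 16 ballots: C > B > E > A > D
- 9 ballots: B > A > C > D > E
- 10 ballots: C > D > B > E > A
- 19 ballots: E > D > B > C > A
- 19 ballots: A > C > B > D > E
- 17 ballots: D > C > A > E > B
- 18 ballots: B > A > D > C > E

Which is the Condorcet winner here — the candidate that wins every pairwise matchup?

C

C vs A: 73–46
C vs B: 73–46
C vs D: 65–54
C vs E: 100–19
C beats every other candidate.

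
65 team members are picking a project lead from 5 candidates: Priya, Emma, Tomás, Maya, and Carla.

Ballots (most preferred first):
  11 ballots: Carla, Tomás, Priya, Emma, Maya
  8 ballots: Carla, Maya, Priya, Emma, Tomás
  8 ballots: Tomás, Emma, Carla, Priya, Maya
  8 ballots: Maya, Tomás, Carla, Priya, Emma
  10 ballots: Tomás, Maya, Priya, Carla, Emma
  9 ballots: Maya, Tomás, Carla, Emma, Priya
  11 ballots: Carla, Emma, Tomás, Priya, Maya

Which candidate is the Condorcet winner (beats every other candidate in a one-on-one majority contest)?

Tomás vs Priya: 57–8
Tomás vs Emma: 46–19
Tomás vs Maya: 40–25
Tomás vs Carla: 35–30
Tomás beats every other candidate.

Tomás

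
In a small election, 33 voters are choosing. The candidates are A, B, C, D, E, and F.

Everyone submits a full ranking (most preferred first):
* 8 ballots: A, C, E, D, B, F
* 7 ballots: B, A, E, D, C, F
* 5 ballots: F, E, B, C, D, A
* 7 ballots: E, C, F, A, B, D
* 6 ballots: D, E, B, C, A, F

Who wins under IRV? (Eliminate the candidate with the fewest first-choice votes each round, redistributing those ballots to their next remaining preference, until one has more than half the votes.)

Round 1: A 8, B 7, C 0, D 6, E 7, F 5. C eliminated.
Round 2: A 8, B 7, D 6, E 7, F 5. F eliminated.
Round 3: A 8, B 7, D 6, E 12. D eliminated.
Round 4: A 8, B 7, E 18. E has a majority (≥17).

E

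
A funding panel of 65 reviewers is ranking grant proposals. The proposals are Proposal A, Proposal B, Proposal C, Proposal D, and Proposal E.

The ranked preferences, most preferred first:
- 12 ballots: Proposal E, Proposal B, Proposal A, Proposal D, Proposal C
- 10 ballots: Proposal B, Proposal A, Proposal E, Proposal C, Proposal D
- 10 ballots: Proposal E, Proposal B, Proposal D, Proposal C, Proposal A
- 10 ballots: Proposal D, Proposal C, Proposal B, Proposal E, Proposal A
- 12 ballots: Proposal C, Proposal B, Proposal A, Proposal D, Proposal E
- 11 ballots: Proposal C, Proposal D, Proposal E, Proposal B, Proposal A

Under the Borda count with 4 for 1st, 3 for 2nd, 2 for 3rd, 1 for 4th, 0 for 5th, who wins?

Proposal B

Proposal A: 12×2 + 10×3 + 10×0 + 10×0 + 12×2 + 11×0 = 78
Proposal B: 12×3 + 10×4 + 10×3 + 10×2 + 12×3 + 11×1 = 173
Proposal C: 12×0 + 10×1 + 10×1 + 10×3 + 12×4 + 11×4 = 142
Proposal D: 12×1 + 10×0 + 10×2 + 10×4 + 12×1 + 11×3 = 117
Proposal E: 12×4 + 10×2 + 10×4 + 10×1 + 12×0 + 11×2 = 140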